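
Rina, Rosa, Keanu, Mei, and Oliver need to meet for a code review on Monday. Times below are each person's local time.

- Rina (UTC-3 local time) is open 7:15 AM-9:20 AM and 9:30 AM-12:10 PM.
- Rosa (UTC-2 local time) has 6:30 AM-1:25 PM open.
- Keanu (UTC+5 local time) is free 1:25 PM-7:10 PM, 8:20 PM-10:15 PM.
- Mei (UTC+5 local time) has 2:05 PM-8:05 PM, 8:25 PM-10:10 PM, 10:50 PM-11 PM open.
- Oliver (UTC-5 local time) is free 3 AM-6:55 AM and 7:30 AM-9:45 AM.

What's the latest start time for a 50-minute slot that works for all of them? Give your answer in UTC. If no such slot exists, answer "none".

Rina in UTC: 10:15-12:20, 12:30-15:10 (add 3h to convert from UTC-3).
Rosa in UTC: 08:30-15:25 (add 2h to convert from UTC-2).
Keanu in UTC: 08:25-14:10, 15:20-17:15 (subtract 5h to convert from UTC+5).
Mei in UTC: 09:05-15:05, 15:25-17:10, 17:50-18:00 (subtract 5h to convert from UTC+5).
Oliver in UTC: 08:00-11:55, 12:30-14:45 (add 5h to convert from UTC-5).
Rina ∩ Rosa: 10:15-12:20, 12:30-15:10.
Rina ∩ Rosa ∩ Keanu: 10:15-12:20, 12:30-14:10.
Rina ∩ Rosa ∩ Keanu ∩ Mei: 10:15-12:20, 12:30-14:10.
Rina ∩ Rosa ∩ Keanu ∩ Mei ∩ Oliver: 10:15-11:55, 12:30-14:10.
The last common window of at least 50 minutes is 12:30-14:10; a 50-minute meeting can start as late as 13:20 and still end by 14:10.

13:20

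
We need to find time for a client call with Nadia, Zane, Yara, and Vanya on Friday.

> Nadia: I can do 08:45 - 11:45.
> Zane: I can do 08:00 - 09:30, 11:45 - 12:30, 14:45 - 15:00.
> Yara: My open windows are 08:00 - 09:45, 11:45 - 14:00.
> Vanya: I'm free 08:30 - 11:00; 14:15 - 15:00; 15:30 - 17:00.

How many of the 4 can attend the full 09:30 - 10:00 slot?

2

Nadia and Vanya can make the full 09:30-10:00 slot — that's 2.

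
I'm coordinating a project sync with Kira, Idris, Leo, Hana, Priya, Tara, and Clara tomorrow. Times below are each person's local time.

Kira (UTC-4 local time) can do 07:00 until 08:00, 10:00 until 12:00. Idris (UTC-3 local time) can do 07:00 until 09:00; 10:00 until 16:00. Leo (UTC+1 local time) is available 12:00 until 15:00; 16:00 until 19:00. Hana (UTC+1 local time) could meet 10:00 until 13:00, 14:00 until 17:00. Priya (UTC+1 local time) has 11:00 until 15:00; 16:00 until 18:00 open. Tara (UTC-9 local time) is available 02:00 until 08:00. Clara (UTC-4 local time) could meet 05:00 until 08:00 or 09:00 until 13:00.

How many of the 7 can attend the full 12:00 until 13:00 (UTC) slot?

Kira in UTC: 11:00-12:00, 14:00-16:00 (add 4h to convert from UTC-4).
Idris in UTC: 10:00-12:00, 13:00-19:00 (add 3h to convert from UTC-3).
Leo in UTC: 11:00-14:00, 15:00-18:00 (subtract 1h to convert from UTC+1).
Hana in UTC: 09:00-12:00, 13:00-16:00 (subtract 1h to convert from UTC+1).
Priya in UTC: 10:00-14:00, 15:00-17:00 (subtract 1h to convert from UTC+1).
Tara in UTC: 11:00-17:00 (add 9h to convert from UTC-9).
Clara in UTC: 09:00-12:00, 13:00-17:00 (add 4h to convert from UTC-4).
Leo, Priya, and Tara can make the full 12:00-13:00 slot — that's 3.

3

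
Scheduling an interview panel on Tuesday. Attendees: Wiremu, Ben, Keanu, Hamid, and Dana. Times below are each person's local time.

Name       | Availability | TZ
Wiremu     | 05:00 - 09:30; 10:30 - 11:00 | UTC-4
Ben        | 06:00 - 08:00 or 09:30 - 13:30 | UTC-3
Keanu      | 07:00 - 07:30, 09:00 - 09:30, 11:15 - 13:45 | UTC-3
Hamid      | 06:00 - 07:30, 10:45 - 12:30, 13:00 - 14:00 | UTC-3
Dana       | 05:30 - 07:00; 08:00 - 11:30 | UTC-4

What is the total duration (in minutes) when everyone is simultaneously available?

60

Wiremu in UTC: 09:00-13:30, 14:30-15:00 (add 4h to convert from UTC-4).
Ben in UTC: 09:00-11:00, 12:30-16:30 (add 3h to convert from UTC-3).
Keanu in UTC: 10:00-10:30, 12:00-12:30, 14:15-16:45 (add 3h to convert from UTC-3).
Hamid in UTC: 09:00-10:30, 13:45-15:30, 16:00-17:00 (add 3h to convert from UTC-3).
Dana in UTC: 09:30-11:00, 12:00-15:30 (add 4h to convert from UTC-4).
Wiremu ∩ Ben: 09:00-11:00, 12:30-13:30, 14:30-15:00.
Wiremu ∩ Ben ∩ Keanu: 10:00-10:30, 14:30-15:00.
Wiremu ∩ Ben ∩ Keanu ∩ Hamid: 10:00-10:30, 14:30-15:00.
Wiremu ∩ Ben ∩ Keanu ∩ Hamid ∩ Dana: 10:00-10:30, 14:30-15:00.
So the common availability across everyone is 10:00-10:30, 14:30-15:00.
Summing the common windows: 30 + 30 = 60 minutes.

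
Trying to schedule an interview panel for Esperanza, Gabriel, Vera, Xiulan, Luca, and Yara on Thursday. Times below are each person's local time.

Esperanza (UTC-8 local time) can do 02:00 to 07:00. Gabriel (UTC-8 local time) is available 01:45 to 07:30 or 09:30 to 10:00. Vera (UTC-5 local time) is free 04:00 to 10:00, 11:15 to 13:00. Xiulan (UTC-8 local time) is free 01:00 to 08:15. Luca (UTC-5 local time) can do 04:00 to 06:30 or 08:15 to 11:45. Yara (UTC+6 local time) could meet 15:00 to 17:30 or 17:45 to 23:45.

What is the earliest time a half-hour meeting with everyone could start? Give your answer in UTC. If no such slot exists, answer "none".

10:00

Esperanza in UTC: 10:00-15:00 (add 8h to convert from UTC-8).
Gabriel in UTC: 09:45-15:30, 17:30-18:00 (add 8h to convert from UTC-8).
Vera in UTC: 09:00-15:00, 16:15-18:00 (add 5h to convert from UTC-5).
Xiulan in UTC: 09:00-16:15 (add 8h to convert from UTC-8).
Luca in UTC: 09:00-11:30, 13:15-16:45 (add 5h to convert from UTC-5).
Yara in UTC: 09:00-11:30, 11:45-17:45 (subtract 6h to convert from UTC+6).
Esperanza ∩ Gabriel: 10:00-15:00.
Esperanza ∩ Gabriel ∩ Vera: 10:00-15:00.
Esperanza ∩ Gabriel ∩ Vera ∩ Xiulan: 10:00-15:00.
Esperanza ∩ Gabriel ∩ Vera ∩ Xiulan ∩ Luca: 10:00-11:30, 13:15-15:00.
Esperanza ∩ Gabriel ∩ Vera ∩ Xiulan ∩ Luca ∩ Yara: 10:00-11:30, 13:15-15:00.
The first common window of at least 30 minutes is 10:00-11:30, so the earliest start is 10:00.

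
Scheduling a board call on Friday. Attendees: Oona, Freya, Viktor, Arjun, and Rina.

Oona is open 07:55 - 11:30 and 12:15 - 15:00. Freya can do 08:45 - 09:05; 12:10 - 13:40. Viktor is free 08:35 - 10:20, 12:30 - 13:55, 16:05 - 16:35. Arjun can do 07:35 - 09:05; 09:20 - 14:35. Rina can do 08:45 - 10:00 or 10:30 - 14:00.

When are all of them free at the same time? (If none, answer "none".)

Oona ∩ Freya: 08:45-09:05, 12:15-13:40.
Oona ∩ Freya ∩ Viktor: 08:45-09:05, 12:30-13:40.
Oona ∩ Freya ∩ Viktor ∩ Arjun: 08:45-09:05, 12:30-13:40.
Oona ∩ Freya ∩ Viktor ∩ Arjun ∩ Rina: 08:45-09:05, 12:30-13:40.

08:45-09:05, 12:30-13:40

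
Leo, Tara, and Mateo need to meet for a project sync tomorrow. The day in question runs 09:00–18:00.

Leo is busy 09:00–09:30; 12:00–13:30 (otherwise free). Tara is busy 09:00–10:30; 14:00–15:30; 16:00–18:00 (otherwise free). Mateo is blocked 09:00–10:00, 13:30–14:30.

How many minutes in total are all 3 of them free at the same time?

120

Leo free: 09:30-12:00, 13:30-18:00 (invert busy blocks within the working day).
Tara free: 10:30-14:00, 15:30-16:00 (invert busy blocks within the working day).
Mateo free: 10:00-13:30, 14:30-18:00 (invert busy blocks within the working day).
Leo ∩ Tara: 10:30-12:00, 13:30-14:00, 15:30-16:00.
Leo ∩ Tara ∩ Mateo: 10:30-12:00, 15:30-16:00.
Summing the common windows: 90 + 30 = 120 minutes.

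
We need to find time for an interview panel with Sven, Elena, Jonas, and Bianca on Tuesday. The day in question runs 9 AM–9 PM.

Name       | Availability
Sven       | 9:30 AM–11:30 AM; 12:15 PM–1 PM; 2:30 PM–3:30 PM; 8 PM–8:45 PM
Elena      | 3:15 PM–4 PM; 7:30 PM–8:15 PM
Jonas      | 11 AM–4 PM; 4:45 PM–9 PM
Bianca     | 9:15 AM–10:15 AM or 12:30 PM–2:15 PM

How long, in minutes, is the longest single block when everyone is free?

Sven ∩ Elena: 15:15-15:30, 20:00-20:15.
Sven ∩ Elena ∩ Jonas: 15:15-15:30, 20:00-20:15.
Sven ∩ Elena ∩ Jonas ∩ Bianca: ∅.
There is no time when everyone is free.
No common window exists, so the longest block is 0 minutes.

0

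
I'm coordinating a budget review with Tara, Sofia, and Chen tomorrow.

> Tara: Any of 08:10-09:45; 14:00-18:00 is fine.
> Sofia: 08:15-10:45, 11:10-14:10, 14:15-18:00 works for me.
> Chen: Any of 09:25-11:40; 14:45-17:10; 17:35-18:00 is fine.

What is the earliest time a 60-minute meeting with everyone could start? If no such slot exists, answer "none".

14:45

Tara ∩ Sofia: 08:15-09:45, 14:00-14:10, 14:15-18:00.
Tara ∩ Sofia ∩ Chen: 09:25-09:45, 14:45-17:10, 17:35-18:00.
The first common window of at least 60 minutes is 14:45-17:10, so the earliest start is 14:45.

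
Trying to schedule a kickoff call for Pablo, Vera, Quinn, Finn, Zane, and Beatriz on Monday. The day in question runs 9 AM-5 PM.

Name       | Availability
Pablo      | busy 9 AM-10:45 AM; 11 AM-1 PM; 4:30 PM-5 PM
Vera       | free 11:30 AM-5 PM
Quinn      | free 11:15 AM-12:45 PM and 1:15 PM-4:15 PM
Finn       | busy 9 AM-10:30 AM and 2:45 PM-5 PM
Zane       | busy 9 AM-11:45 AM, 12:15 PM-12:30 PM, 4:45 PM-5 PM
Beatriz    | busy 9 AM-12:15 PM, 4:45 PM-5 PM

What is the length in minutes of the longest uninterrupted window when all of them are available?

90

Pablo free: 10:45-11:00, 13:00-16:30 (invert busy blocks within the working day).
Vera free: 11:30-17:00.
Quinn free: 11:15-12:45, 13:15-16:15.
Finn free: 10:30-14:45 (invert busy blocks within the working day).
Zane free: 11:45-12:15, 12:30-16:45 (invert busy blocks within the working day).
Beatriz free: 12:15-16:45 (invert busy blocks within the working day).
Pablo ∩ Vera: 13:00-16:30.
Pablo ∩ Vera ∩ Quinn: 13:15-16:15.
Pablo ∩ Vera ∩ Quinn ∩ Finn: 13:15-14:45.
Pablo ∩ Vera ∩ Quinn ∩ Finn ∩ Zane: 13:15-14:45.
Pablo ∩ Vera ∩ Quinn ∩ Finn ∩ Zane ∩ Beatriz: 13:15-14:45.
Those are the intersection windows.
The longest is 13:15-14:45 at 90 minutes.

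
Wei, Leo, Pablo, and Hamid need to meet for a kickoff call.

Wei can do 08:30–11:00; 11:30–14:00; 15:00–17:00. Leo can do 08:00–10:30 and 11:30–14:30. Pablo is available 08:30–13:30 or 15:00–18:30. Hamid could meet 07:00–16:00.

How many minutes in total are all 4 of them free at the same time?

240

Wei ∩ Leo: 08:30-10:30, 11:30-14:00.
Wei ∩ Leo ∩ Pablo: 08:30-10:30, 11:30-13:30.
Wei ∩ Leo ∩ Pablo ∩ Hamid: 08:30-10:30, 11:30-13:30.
Summing the common windows: 120 + 120 = 240 minutes.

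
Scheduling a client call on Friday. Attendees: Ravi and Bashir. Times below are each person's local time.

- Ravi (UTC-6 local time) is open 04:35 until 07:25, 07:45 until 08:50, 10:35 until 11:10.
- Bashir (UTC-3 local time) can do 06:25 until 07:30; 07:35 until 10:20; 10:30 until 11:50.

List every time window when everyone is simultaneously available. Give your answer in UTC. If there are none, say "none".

Ravi in UTC: 10:35-13:25, 13:45-14:50, 16:35-17:10 (add 6h to convert from UTC-6).
Bashir in UTC: 09:25-10:30, 10:35-13:20, 13:30-14:50 (add 3h to convert from UTC-3).
Ravi ∩ Bashir: 10:35-13:20, 13:45-14:50.

10:35-13:20, 13:45-14:50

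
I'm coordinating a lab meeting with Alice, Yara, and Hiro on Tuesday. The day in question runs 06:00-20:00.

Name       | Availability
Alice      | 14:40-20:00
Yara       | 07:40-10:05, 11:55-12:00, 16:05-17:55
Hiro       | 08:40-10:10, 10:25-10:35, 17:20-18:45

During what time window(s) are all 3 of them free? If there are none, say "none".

Alice ∩ Yara: 16:05-17:55.
Alice ∩ Yara ∩ Hiro: 17:20-17:55.

17:20-17:55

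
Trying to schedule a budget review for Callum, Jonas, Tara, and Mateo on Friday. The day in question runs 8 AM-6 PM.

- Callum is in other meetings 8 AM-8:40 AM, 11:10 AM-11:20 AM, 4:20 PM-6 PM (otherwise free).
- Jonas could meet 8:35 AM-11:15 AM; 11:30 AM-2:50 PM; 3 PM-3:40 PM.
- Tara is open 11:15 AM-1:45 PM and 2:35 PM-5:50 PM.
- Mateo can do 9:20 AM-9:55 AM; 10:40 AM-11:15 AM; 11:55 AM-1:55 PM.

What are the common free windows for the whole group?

11:55-13:45

Callum free: 08:40-11:10, 11:20-16:20 (invert busy blocks within the working day).
Jonas free: 08:35-11:15, 11:30-14:50, 15:00-15:40.
Tara free: 11:15-13:45, 14:35-17:50.
Mateo free: 09:20-09:55, 10:40-11:15, 11:55-13:55.
Callum ∩ Jonas: 08:40-11:10, 11:30-14:50, 15:00-15:40.
Callum ∩ Jonas ∩ Tara: 11:30-13:45, 14:35-14:50, 15:00-15:40.
Callum ∩ Jonas ∩ Tara ∩ Mateo: 11:55-13:45.
So the common availability across everyone is 11:55-13:45.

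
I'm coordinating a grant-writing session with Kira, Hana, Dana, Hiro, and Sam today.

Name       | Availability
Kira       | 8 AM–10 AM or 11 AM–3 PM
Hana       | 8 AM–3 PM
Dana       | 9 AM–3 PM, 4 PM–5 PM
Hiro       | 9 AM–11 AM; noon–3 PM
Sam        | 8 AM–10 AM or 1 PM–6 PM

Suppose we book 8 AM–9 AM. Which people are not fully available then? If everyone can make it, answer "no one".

Kira: free for 08:00-09:00. Hana: free for 08:00-09:00. Dana: not fully free for 08:00-09:00. Hiro: not fully free for 08:00-09:00. Sam: free for 08:00-09:00.

Dana, Hiro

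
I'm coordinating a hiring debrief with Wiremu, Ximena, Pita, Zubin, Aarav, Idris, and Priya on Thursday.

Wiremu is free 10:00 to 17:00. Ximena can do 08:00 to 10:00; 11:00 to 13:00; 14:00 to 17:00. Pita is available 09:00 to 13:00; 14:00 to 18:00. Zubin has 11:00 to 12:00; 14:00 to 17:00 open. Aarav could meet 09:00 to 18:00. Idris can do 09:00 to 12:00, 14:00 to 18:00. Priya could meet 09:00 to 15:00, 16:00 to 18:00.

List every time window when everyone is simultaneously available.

11:00-12:00, 14:00-15:00, 16:00-17:00

Wiremu ∩ Ximena: 11:00-13:00, 14:00-17:00.
Wiremu ∩ Ximena ∩ Pita: 11:00-13:00, 14:00-17:00.
Wiremu ∩ Ximena ∩ Pita ∩ Zubin: 11:00-12:00, 14:00-17:00.
Wiremu ∩ Ximena ∩ Pita ∩ Zubin ∩ Aarav: 11:00-12:00, 14:00-17:00.
Wiremu ∩ Ximena ∩ Pita ∩ Zubin ∩ Aarav ∩ Idris: 11:00-12:00, 14:00-17:00.
Wiremu ∩ Ximena ∩ Pita ∩ Zubin ∩ Aarav ∩ Idris ∩ Priya: 11:00-12:00, 14:00-15:00, 16:00-17:00.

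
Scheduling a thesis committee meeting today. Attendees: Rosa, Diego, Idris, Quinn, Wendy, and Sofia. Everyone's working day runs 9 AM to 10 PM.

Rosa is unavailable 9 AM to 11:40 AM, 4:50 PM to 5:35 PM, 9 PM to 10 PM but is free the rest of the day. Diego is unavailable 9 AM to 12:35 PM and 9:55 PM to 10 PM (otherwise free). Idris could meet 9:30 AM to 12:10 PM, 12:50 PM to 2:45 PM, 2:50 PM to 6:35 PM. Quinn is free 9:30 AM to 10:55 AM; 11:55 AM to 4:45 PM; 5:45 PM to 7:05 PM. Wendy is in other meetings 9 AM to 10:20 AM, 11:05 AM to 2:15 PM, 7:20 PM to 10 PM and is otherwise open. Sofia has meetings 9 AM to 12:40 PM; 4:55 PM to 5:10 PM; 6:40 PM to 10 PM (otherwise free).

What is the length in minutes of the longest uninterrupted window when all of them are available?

Rosa free: 11:40-16:50, 17:35-21:00 (invert busy blocks within the working day).
Diego free: 12:35-21:55 (invert busy blocks within the working day).
Idris free: 09:30-12:10, 12:50-14:45, 14:50-18:35.
Quinn free: 09:30-10:55, 11:55-16:45, 17:45-19:05.
Wendy free: 10:20-11:05, 14:15-19:20 (invert busy blocks within the working day).
Sofia free: 12:40-16:55, 17:10-18:40 (invert busy blocks within the working day).
Rosa ∩ Diego: 12:35-16:50, 17:35-21:00.
Rosa ∩ Diego ∩ Idris: 12:50-14:45, 14:50-16:50, 17:35-18:35.
Rosa ∩ Diego ∩ Idris ∩ Quinn: 12:50-14:45, 14:50-16:45, 17:45-18:35.
Rosa ∩ Diego ∩ Idris ∩ Quinn ∩ Wendy: 14:15-14:45, 14:50-16:45, 17:45-18:35.
Rosa ∩ Diego ∩ Idris ∩ Quinn ∩ Wendy ∩ Sofia: 14:15-14:45, 14:50-16:45, 17:45-18:35.
So the common availability across everyone is 14:15-14:45, 14:50-16:45, 17:45-18:35.
The longest is 14:50-16:45 at 115 minutes.

115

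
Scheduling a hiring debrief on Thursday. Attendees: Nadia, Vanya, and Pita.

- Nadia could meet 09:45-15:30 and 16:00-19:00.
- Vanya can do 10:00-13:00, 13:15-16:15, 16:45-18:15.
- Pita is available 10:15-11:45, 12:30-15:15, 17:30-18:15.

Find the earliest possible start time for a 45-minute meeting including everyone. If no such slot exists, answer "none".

Nadia ∩ Vanya: 10:00-13:00, 13:15-15:30, 16:00-16:15, 16:45-18:15.
Nadia ∩ Vanya ∩ Pita: 10:15-11:45, 12:30-13:00, 13:15-15:15, 17:30-18:15.
So the common availability across everyone is 10:15-11:45, 12:30-13:00, 13:15-15:15, 17:30-18:15.
The first common window of at least 45 minutes is 10:15-11:45, so the earliest start is 10:15.

10:15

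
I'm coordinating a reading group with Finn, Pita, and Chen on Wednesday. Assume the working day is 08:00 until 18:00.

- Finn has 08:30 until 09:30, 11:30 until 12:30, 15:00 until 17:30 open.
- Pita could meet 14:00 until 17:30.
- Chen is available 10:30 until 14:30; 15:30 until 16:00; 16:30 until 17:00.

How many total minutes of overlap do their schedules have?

60

Finn ∩ Pita: 15:00-17:30.
Finn ∩ Pita ∩ Chen: 15:30-16:00, 16:30-17:00.
So the common availability across everyone is 15:30-16:00, 16:30-17:00.
Summing the common windows: 30 + 30 = 60 minutes.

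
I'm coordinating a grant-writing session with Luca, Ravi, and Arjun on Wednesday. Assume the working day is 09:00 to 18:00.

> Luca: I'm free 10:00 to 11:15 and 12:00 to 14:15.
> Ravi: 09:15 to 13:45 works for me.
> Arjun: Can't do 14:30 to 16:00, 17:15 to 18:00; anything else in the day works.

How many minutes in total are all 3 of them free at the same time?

Luca free: 10:00-11:15, 12:00-14:15.
Ravi free: 09:15-13:45.
Arjun free: 09:00-14:30, 16:00-17:15 (invert busy blocks within the working day).
Luca ∩ Ravi: 10:00-11:15, 12:00-13:45.
Luca ∩ Ravi ∩ Arjun: 10:00-11:15, 12:00-13:45.
So the common availability across everyone is 10:00-11:15, 12:00-13:45.
Summing the common windows: 75 + 105 = 180 minutes.

180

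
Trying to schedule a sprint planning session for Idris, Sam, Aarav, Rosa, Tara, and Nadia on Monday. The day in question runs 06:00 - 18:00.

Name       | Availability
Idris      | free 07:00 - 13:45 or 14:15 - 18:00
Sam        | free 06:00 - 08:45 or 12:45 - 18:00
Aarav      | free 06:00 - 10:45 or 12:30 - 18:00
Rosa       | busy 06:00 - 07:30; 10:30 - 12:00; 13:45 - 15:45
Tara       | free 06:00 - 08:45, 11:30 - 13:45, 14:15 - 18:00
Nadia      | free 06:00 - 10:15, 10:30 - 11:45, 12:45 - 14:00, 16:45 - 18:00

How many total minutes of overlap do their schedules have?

Idris free: 07:00-13:45, 14:15-18:00.
Sam free: 06:00-08:45, 12:45-18:00.
Aarav free: 06:00-10:45, 12:30-18:00.
Rosa free: 07:30-10:30, 12:00-13:45, 15:45-18:00 (invert busy blocks within the working day).
Tara free: 06:00-08:45, 11:30-13:45, 14:15-18:00.
Nadia free: 06:00-10:15, 10:30-11:45, 12:45-14:00, 16:45-18:00.
Idris ∩ Sam: 07:00-08:45, 12:45-13:45, 14:15-18:00.
Idris ∩ Sam ∩ Aarav: 07:00-08:45, 12:45-13:45, 14:15-18:00.
Idris ∩ Sam ∩ Aarav ∩ Rosa: 07:30-08:45, 12:45-13:45, 15:45-18:00.
Idris ∩ Sam ∩ Aarav ∩ Rosa ∩ Tara: 07:30-08:45, 12:45-13:45, 15:45-18:00.
Idris ∩ Sam ∩ Aarav ∩ Rosa ∩ Tara ∩ Nadia: 07:30-08:45, 12:45-13:45, 16:45-18:00.
Summing the common windows: 75 + 60 + 75 = 210 minutes.

210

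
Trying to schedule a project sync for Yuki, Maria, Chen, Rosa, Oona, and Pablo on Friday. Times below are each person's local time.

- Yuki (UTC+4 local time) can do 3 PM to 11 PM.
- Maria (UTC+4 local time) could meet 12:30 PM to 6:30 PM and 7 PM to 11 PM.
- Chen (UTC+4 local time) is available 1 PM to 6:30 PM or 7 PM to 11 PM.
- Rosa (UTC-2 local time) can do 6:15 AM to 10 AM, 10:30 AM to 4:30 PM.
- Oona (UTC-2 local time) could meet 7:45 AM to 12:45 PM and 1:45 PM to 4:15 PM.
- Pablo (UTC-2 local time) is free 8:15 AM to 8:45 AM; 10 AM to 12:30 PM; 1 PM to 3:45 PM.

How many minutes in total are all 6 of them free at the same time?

Yuki in UTC: 11:00-19:00 (subtract 4h to convert from UTC+4).
Maria in UTC: 08:30-14:30, 15:00-19:00 (subtract 4h to convert from UTC+4).
Chen in UTC: 09:00-14:30, 15:00-19:00 (subtract 4h to convert from UTC+4).
Rosa in UTC: 08:15-12:00, 12:30-18:30 (add 2h to convert from UTC-2).
Oona in UTC: 09:45-14:45, 15:45-18:15 (add 2h to convert from UTC-2).
Pablo in UTC: 10:15-10:45, 12:00-14:30, 15:00-17:45 (add 2h to convert from UTC-2).
Yuki ∩ Maria: 11:00-14:30, 15:00-19:00.
Yuki ∩ Maria ∩ Chen: 11:00-14:30, 15:00-19:00.
Yuki ∩ Maria ∩ Chen ∩ Rosa: 11:00-12:00, 12:30-14:30, 15:00-18:30.
Yuki ∩ Maria ∩ Chen ∩ Rosa ∩ Oona: 11:00-12:00, 12:30-14:30, 15:45-18:15.
Yuki ∩ Maria ∩ Chen ∩ Rosa ∩ Oona ∩ Pablo: 12:30-14:30, 15:45-17:45.
Summing the common windows: 120 + 120 = 240 minutes.

240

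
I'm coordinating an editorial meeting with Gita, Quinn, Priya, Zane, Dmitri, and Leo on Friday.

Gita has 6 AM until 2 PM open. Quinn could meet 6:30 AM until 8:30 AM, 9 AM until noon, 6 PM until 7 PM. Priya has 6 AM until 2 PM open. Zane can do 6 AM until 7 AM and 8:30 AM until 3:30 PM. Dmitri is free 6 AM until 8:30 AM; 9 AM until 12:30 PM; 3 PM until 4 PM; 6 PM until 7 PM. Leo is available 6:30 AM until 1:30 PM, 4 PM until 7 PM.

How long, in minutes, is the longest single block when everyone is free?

Gita ∩ Quinn: 06:30-08:30, 09:00-12:00.
Gita ∩ Quinn ∩ Priya: 06:30-08:30, 09:00-12:00.
Gita ∩ Quinn ∩ Priya ∩ Zane: 06:30-07:00, 09:00-12:00.
Gita ∩ Quinn ∩ Priya ∩ Zane ∩ Dmitri: 06:30-07:00, 09:00-12:00.
Gita ∩ Quinn ∩ Priya ∩ Zane ∩ Dmitri ∩ Leo: 06:30-07:00, 09:00-12:00.
The longest is 09:00-12:00 at 180 minutes.

180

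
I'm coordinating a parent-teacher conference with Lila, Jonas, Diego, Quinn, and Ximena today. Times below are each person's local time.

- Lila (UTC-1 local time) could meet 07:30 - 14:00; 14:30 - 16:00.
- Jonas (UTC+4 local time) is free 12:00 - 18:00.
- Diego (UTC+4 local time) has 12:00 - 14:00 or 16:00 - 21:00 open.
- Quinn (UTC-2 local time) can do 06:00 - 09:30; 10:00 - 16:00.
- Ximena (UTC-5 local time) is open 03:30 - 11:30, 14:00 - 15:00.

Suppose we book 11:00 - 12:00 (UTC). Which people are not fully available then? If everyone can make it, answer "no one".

Diego, Quinn

Lila in UTC: 08:30-15:00, 15:30-17:00 (add 1h to convert from UTC-1).
Jonas in UTC: 08:00-14:00 (subtract 4h to convert from UTC+4).
Diego in UTC: 08:00-10:00, 12:00-17:00 (subtract 4h to convert from UTC+4).
Quinn in UTC: 08:00-11:30, 12:00-18:00 (add 2h to convert from UTC-2).
Ximena in UTC: 08:30-16:30, 19:00-20:00 (add 5h to convert from UTC-5).
Lila: free for 11:00-12:00. Jonas: free for 11:00-12:00. Diego: not fully free for 11:00-12:00. Quinn: not fully free for 11:00-12:00. Ximena: free for 11:00-12:00.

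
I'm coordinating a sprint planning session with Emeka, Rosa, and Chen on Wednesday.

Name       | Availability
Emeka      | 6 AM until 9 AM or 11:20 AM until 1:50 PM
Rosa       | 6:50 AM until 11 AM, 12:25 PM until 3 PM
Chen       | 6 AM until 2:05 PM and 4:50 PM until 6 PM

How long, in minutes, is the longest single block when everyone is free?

Emeka ∩ Rosa: 06:50-09:00, 12:25-13:50.
Emeka ∩ Rosa ∩ Chen: 06:50-09:00, 12:25-13:50.
The longest is 06:50-09:00 at 130 minutes.

130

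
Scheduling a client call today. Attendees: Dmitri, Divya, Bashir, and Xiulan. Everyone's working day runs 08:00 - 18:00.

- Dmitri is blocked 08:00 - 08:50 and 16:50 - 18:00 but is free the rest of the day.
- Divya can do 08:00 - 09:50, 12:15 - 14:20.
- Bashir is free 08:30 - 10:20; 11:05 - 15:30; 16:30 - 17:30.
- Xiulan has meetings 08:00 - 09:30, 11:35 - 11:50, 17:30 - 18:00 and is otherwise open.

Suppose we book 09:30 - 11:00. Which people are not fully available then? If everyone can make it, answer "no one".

Dmitri free: 08:50-16:50 (invert busy blocks within the working day).
Divya free: 08:00-09:50, 12:15-14:20.
Bashir free: 08:30-10:20, 11:05-15:30, 16:30-17:30.
Xiulan free: 09:30-11:35, 11:50-17:30 (invert busy blocks within the working day).
Dmitri: free for 09:30-11:00. Divya: not fully free for 09:30-11:00. Bashir: not fully free for 09:30-11:00. Xiulan: free for 09:30-11:00.

Bashir, Divya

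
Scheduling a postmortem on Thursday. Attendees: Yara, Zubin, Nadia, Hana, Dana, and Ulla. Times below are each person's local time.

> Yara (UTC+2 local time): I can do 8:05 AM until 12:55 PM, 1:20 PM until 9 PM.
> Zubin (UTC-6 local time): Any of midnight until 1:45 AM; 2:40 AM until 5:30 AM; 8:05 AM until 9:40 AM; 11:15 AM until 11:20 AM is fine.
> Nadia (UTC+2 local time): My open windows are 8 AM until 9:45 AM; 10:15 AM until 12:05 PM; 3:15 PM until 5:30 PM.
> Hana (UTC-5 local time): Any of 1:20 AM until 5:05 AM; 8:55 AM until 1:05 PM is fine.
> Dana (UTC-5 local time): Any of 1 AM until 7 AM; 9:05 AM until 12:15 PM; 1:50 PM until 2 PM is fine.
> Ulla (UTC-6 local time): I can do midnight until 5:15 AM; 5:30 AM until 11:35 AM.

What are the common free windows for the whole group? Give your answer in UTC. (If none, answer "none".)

Yara in UTC: 06:05-10:55, 11:20-19:00 (subtract 2h to convert from UTC+2).
Zubin in UTC: 06:00-07:45, 08:40-11:30, 14:05-15:40, 17:15-17:20 (add 6h to convert from UTC-6).
Nadia in UTC: 06:00-07:45, 08:15-10:05, 13:15-15:30 (subtract 2h to convert from UTC+2).
Hana in UTC: 06:20-10:05, 13:55-18:05 (add 5h to convert from UTC-5).
Dana in UTC: 06:00-12:00, 14:05-17:15, 18:50-19:00 (add 5h to convert from UTC-5).
Ulla in UTC: 06:00-11:15, 11:30-17:35 (add 6h to convert from UTC-6).
Yara ∩ Zubin: 06:05-07:45, 08:40-10:55, 11:20-11:30, 14:05-15:40, 17:15-17:20.
Yara ∩ Zubin ∩ Nadia: 06:05-07:45, 08:40-10:05, 14:05-15:30.
Yara ∩ Zubin ∩ Nadia ∩ Hana: 06:20-07:45, 08:40-10:05, 14:05-15:30.
Yara ∩ Zubin ∩ Nadia ∩ Hana ∩ Dana: 06:20-07:45, 08:40-10:05, 14:05-15:30.
Yara ∩ Zubin ∩ Nadia ∩ Hana ∩ Dana ∩ Ulla: 06:20-07:45, 08:40-10:05, 14:05-15:30.
Those are the intersection windows.

06:20-07:45, 08:40-10:05, 14:05-15:30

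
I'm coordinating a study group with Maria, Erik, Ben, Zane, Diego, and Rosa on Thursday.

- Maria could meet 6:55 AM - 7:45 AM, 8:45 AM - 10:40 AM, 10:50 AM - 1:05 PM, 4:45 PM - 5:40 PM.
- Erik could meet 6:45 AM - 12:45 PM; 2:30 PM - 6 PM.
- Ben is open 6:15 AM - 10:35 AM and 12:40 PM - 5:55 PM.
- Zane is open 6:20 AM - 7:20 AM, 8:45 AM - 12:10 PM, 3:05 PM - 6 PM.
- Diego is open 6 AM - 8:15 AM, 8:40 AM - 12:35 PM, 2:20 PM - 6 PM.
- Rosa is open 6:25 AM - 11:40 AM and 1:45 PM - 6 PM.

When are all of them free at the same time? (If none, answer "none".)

06:55-07:20, 08:45-10:35, 16:45-17:40

Maria ∩ Erik: 06:55-07:45, 08:45-10:40, 10:50-12:45, 16:45-17:40.
Maria ∩ Erik ∩ Ben: 06:55-07:45, 08:45-10:35, 12:40-12:45, 16:45-17:40.
Maria ∩ Erik ∩ Ben ∩ Zane: 06:55-07:20, 08:45-10:35, 16:45-17:40.
Maria ∩ Erik ∩ Ben ∩ Zane ∩ Diego: 06:55-07:20, 08:45-10:35, 16:45-17:40.
Maria ∩ Erik ∩ Ben ∩ Zane ∩ Diego ∩ Rosa: 06:55-07:20, 08:45-10:35, 16:45-17:40.
Those are the intersection windows.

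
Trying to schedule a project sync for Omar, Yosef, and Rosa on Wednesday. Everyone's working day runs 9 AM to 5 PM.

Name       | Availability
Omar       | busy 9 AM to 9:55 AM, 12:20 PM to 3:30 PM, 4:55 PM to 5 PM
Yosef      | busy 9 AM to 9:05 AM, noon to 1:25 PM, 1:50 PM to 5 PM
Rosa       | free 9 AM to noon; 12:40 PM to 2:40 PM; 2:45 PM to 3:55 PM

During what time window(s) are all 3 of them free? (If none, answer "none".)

Omar free: 09:55-12:20, 15:30-16:55 (invert busy blocks within the working day).
Yosef free: 09:05-12:00, 13:25-13:50 (invert busy blocks within the working day).
Rosa free: 09:00-12:00, 12:40-14:40, 14:45-15:55.
Omar ∩ Yosef: 09:55-12:00.
Omar ∩ Yosef ∩ Rosa: 09:55-12:00.
Those are the intersection windows.

09:55-12:00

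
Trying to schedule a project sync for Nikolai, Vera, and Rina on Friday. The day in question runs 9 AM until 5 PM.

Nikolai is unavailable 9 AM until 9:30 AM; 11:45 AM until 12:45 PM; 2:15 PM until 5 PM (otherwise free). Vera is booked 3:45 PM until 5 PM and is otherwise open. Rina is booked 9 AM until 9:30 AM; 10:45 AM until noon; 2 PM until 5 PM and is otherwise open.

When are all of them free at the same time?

09:30-10:45, 12:45-14:00

Nikolai free: 09:30-11:45, 12:45-14:15 (invert busy blocks within the working day).
Vera free: 09:00-15:45 (invert busy blocks within the working day).
Rina free: 09:30-10:45, 12:00-14:00 (invert busy blocks within the working day).
Nikolai ∩ Vera: 09:30-11:45, 12:45-14:15.
Nikolai ∩ Vera ∩ Rina: 09:30-10:45, 12:45-14:00.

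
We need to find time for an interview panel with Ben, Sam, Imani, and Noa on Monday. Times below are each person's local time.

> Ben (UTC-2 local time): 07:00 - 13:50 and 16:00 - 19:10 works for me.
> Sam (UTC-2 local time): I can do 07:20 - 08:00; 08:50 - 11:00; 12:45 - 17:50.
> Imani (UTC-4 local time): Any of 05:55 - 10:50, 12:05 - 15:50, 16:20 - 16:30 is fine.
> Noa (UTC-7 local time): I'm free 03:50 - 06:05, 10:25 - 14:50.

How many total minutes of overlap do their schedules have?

Ben in UTC: 09:00-15:50, 18:00-21:10 (add 2h to convert from UTC-2).
Sam in UTC: 09:20-10:00, 10:50-13:00, 14:45-19:50 (add 2h to convert from UTC-2).
Imani in UTC: 09:55-14:50, 16:05-19:50, 20:20-20:30 (add 4h to convert from UTC-4).
Noa in UTC: 10:50-13:05, 17:25-21:50 (add 7h to convert from UTC-7).
Ben ∩ Sam: 09:20-10:00, 10:50-13:00, 14:45-15:50, 18:00-19:50.
Ben ∩ Sam ∩ Imani: 09:55-10:00, 10:50-13:00, 14:45-14:50, 18:00-19:50.
Ben ∩ Sam ∩ Imani ∩ Noa: 10:50-13:00, 18:00-19:50.
Summing the common windows: 130 + 110 = 240 minutes.

240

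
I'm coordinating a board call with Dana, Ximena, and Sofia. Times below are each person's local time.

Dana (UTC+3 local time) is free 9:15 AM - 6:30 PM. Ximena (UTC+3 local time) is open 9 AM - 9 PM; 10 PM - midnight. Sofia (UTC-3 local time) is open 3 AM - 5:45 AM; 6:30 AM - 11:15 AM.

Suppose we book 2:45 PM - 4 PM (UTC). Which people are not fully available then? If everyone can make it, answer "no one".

Dana in UTC: 06:15-15:30 (subtract 3h to convert from UTC+3).
Ximena in UTC: 06:00-18:00, 19:00-21:00 (subtract 3h to convert from UTC+3).
Sofia in UTC: 06:00-08:45, 09:30-14:15 (add 3h to convert from UTC-3).
Dana: not fully free for 14:45-16:00. Ximena: free for 14:45-16:00. Sofia: not fully free for 14:45-16:00.

Dana, Sofia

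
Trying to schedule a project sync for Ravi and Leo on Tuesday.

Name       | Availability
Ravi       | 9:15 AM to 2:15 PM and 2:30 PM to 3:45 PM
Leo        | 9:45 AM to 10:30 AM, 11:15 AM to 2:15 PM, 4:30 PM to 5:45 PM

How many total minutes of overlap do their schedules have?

225

Ravi ∩ Leo: 09:45-10:30, 11:15-14:15.
Those are the intersection windows.
Summing the common windows: 45 + 180 = 225 minutes.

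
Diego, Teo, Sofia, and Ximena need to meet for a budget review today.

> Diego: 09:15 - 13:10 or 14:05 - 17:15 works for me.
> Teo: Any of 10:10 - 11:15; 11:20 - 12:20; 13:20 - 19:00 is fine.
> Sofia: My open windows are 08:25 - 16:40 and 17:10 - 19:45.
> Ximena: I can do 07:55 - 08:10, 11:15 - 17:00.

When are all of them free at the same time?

Diego ∩ Teo: 10:10-11:15, 11:20-12:20, 14:05-17:15.
Diego ∩ Teo ∩ Sofia: 10:10-11:15, 11:20-12:20, 14:05-16:40, 17:10-17:15.
Diego ∩ Teo ∩ Sofia ∩ Ximena: 11:20-12:20, 14:05-16:40.

11:20-12:20, 14:05-16:40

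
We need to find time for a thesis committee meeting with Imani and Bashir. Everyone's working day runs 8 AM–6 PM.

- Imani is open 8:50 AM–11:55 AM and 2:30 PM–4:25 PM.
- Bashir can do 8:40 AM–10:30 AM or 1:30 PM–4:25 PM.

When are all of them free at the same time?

08:50-10:30, 14:30-16:25

Imani ∩ Bashir: 08:50-10:30, 14:30-16:25.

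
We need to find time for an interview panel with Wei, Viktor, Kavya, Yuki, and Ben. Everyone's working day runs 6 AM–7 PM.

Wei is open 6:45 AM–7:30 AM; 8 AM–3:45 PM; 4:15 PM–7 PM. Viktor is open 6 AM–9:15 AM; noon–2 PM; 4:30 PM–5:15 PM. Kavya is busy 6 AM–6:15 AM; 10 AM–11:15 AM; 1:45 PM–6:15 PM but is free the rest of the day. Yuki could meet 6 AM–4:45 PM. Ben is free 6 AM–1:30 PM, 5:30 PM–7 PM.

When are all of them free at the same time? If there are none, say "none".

Wei free: 06:45-07:30, 08:00-15:45, 16:15-19:00.
Viktor free: 06:00-09:15, 12:00-14:00, 16:30-17:15.
Kavya free: 06:15-10:00, 11:15-13:45, 18:15-19:00 (invert busy blocks within the working day).
Yuki free: 06:00-16:45.
Ben free: 06:00-13:30, 17:30-19:00.
Wei ∩ Viktor: 06:45-07:30, 08:00-09:15, 12:00-14:00, 16:30-17:15.
Wei ∩ Viktor ∩ Kavya: 06:45-07:30, 08:00-09:15, 12:00-13:45.
Wei ∩ Viktor ∩ Kavya ∩ Yuki: 06:45-07:30, 08:00-09:15, 12:00-13:45.
Wei ∩ Viktor ∩ Kavya ∩ Yuki ∩ Ben: 06:45-07:30, 08:00-09:15, 12:00-13:30.

06:45-07:30, 08:00-09:15, 12:00-13:30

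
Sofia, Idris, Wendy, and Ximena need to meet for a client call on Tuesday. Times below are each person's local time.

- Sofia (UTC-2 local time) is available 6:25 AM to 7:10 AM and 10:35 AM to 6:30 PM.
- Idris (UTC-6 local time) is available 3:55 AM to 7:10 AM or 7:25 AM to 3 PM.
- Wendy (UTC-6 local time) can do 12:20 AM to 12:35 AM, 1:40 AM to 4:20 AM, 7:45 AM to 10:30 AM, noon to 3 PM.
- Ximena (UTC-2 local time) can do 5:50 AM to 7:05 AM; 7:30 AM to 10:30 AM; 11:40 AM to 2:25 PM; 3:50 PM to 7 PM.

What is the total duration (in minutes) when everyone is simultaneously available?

Sofia in UTC: 08:25-09:10, 12:35-20:30 (add 2h to convert from UTC-2).
Idris in UTC: 09:55-13:10, 13:25-21:00 (add 6h to convert from UTC-6).
Wendy in UTC: 06:20-06:35, 07:40-10:20, 13:45-16:30, 18:00-21:00 (add 6h to convert from UTC-6).
Ximena in UTC: 07:50-09:05, 09:30-12:30, 13:40-16:25, 17:50-21:00 (add 2h to convert from UTC-2).
Sofia ∩ Idris: 12:35-13:10, 13:25-20:30.
Sofia ∩ Idris ∩ Wendy: 13:45-16:30, 18:00-20:30.
Sofia ∩ Idris ∩ Wendy ∩ Ximena: 13:45-16:25, 18:00-20:30.
Summing the common windows: 160 + 150 = 310 minutes.

310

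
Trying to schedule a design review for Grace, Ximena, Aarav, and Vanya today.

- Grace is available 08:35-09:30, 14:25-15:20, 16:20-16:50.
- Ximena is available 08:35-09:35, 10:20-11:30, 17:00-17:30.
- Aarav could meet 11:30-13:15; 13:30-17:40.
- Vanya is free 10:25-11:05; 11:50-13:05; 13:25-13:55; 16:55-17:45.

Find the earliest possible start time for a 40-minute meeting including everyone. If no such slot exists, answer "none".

Grace ∩ Ximena: 08:35-09:30.
Grace ∩ Ximena ∩ Aarav: ∅.
Grace ∩ Ximena ∩ Aarav ∩ Vanya: ∅.
There is no time when everyone is free.
No common window is at least 40 minutes long.

none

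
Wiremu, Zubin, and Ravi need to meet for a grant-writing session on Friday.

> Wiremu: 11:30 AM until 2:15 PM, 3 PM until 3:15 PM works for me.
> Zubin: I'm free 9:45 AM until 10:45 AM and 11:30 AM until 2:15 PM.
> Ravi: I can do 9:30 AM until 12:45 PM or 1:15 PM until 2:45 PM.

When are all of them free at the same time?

11:30-12:45, 13:15-14:15

Wiremu ∩ Zubin: 11:30-14:15.
Wiremu ∩ Zubin ∩ Ravi: 11:30-12:45, 13:15-14:15.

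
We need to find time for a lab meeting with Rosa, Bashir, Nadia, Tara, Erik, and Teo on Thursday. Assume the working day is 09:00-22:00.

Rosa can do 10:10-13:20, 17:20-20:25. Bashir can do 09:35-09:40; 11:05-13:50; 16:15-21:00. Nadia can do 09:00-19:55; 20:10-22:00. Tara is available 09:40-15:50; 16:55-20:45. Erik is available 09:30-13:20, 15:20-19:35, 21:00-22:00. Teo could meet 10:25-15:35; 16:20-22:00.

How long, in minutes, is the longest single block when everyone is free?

Rosa ∩ Bashir: 11:05-13:20, 17:20-20:25.
Rosa ∩ Bashir ∩ Nadia: 11:05-13:20, 17:20-19:55, 20:10-20:25.
Rosa ∩ Bashir ∩ Nadia ∩ Tara: 11:05-13:20, 17:20-19:55, 20:10-20:25.
Rosa ∩ Bashir ∩ Nadia ∩ Tara ∩ Erik: 11:05-13:20, 17:20-19:35.
Rosa ∩ Bashir ∩ Nadia ∩ Tara ∩ Erik ∩ Teo: 11:05-13:20, 17:20-19:35.
The longest is 11:05-13:20 at 135 minutes.

135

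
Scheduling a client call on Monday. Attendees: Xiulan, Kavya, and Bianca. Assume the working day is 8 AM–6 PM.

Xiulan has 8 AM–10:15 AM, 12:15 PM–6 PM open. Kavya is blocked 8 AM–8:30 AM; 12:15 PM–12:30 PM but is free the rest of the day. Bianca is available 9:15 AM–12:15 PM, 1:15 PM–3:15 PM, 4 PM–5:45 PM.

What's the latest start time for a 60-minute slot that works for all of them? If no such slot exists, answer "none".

16:45

Xiulan free: 08:00-10:15, 12:15-18:00.
Kavya free: 08:30-12:15, 12:30-18:00 (invert busy blocks within the working day).
Bianca free: 09:15-12:15, 13:15-15:15, 16:00-17:45.
Xiulan ∩ Kavya: 08:30-10:15, 12:30-18:00.
Xiulan ∩ Kavya ∩ Bianca: 09:15-10:15, 13:15-15:15, 16:00-17:45.
The last common window of at least 60 minutes is 16:00-17:45; a 60-minute meeting can start as late as 16:45 and still end by 17:45.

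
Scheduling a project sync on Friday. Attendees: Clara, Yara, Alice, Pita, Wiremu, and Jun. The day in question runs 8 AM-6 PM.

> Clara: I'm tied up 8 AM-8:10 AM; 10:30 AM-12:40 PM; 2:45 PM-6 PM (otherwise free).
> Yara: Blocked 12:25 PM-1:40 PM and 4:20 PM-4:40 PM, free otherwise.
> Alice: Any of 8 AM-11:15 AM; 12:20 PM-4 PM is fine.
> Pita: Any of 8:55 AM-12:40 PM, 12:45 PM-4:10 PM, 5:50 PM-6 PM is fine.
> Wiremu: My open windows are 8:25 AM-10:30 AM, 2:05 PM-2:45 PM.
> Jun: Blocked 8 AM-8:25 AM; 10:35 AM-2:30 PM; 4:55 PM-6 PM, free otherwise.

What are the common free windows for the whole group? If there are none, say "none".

08:55-10:30, 14:30-14:45

Clara free: 08:10-10:30, 12:40-14:45 (invert busy blocks within the working day).
Yara free: 08:00-12:25, 13:40-16:20, 16:40-18:00 (invert busy blocks within the working day).
Alice free: 08:00-11:15, 12:20-16:00.
Pita free: 08:55-12:40, 12:45-16:10, 17:50-18:00.
Wiremu free: 08:25-10:30, 14:05-14:45.
Jun free: 08:25-10:35, 14:30-16:55 (invert busy blocks within the working day).
Clara ∩ Yara: 08:10-10:30, 13:40-14:45.
Clara ∩ Yara ∩ Alice: 08:10-10:30, 13:40-14:45.
Clara ∩ Yara ∩ Alice ∩ Pita: 08:55-10:30, 13:40-14:45.
Clara ∩ Yara ∩ Alice ∩ Pita ∩ Wiremu: 08:55-10:30, 14:05-14:45.
Clara ∩ Yara ∩ Alice ∩ Pita ∩ Wiremu ∩ Jun: 08:55-10:30, 14:30-14:45.
So the common availability across everyone is 08:55-10:30, 14:30-14:45.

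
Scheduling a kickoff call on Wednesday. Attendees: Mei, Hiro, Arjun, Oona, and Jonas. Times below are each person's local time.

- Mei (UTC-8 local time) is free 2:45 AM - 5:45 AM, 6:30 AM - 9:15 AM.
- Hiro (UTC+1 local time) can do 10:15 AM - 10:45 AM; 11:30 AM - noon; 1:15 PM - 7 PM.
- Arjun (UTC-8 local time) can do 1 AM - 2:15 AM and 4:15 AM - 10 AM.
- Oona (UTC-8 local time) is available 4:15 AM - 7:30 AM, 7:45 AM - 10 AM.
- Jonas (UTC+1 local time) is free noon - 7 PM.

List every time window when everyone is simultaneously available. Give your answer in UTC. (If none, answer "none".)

12:15-13:45, 14:30-15:30, 15:45-17:15

Mei in UTC: 10:45-13:45, 14:30-17:15 (add 8h to convert from UTC-8).
Hiro in UTC: 09:15-09:45, 10:30-11:00, 12:15-18:00 (subtract 1h to convert from UTC+1).
Arjun in UTC: 09:00-10:15, 12:15-18:00 (add 8h to convert from UTC-8).
Oona in UTC: 12:15-15:30, 15:45-18:00 (add 8h to convert from UTC-8).
Jonas in UTC: 11:00-18:00 (subtract 1h to convert from UTC+1).
Mei ∩ Hiro: 10:45-11:00, 12:15-13:45, 14:30-17:15.
Mei ∩ Hiro ∩ Arjun: 12:15-13:45, 14:30-17:15.
Mei ∩ Hiro ∩ Arjun ∩ Oona: 12:15-13:45, 14:30-15:30, 15:45-17:15.
Mei ∩ Hiro ∩ Arjun ∩ Oona ∩ Jonas: 12:15-13:45, 14:30-15:30, 15:45-17:15.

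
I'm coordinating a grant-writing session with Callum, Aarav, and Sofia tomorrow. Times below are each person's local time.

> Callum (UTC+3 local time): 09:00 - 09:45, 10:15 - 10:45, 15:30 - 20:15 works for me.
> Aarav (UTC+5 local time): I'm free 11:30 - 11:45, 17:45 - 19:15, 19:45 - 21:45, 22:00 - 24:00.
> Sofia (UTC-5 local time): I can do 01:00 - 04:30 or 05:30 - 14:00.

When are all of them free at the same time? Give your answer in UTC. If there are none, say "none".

Callum in UTC: 06:00-06:45, 07:15-07:45, 12:30-17:15 (subtract 3h to convert from UTC+3).
Aarav in UTC: 06:30-06:45, 12:45-14:15, 14:45-16:45, 17:00-19:00 (subtract 5h to convert from UTC+5).
Sofia in UTC: 06:00-09:30, 10:30-19:00 (add 5h to convert from UTC-5).
Callum ∩ Aarav: 06:30-06:45, 12:45-14:15, 14:45-16:45, 17:00-17:15.
Callum ∩ Aarav ∩ Sofia: 06:30-06:45, 12:45-14:15, 14:45-16:45, 17:00-17:15.

06:30-06:45, 12:45-14:15, 14:45-16:45, 17:00-17:15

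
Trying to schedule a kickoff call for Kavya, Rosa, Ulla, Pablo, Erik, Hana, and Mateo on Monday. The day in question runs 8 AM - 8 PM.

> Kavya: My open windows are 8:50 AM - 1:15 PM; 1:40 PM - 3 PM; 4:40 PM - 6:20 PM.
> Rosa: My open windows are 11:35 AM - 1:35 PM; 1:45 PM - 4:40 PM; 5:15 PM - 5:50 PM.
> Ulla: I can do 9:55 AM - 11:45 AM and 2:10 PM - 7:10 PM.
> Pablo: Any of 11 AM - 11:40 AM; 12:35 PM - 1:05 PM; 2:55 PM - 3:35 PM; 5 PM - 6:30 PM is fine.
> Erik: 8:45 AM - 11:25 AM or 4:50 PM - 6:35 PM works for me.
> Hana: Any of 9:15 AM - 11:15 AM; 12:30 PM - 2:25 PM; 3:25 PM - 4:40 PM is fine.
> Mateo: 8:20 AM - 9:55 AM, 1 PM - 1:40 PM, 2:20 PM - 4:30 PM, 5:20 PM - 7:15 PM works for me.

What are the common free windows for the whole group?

Kavya ∩ Rosa: 11:35-13:15, 13:45-15:00, 17:15-17:50.
Kavya ∩ Rosa ∩ Ulla: 11:35-11:45, 14:10-15:00, 17:15-17:50.
Kavya ∩ Rosa ∩ Ulla ∩ Pablo: 11:35-11:40, 14:55-15:00, 17:15-17:50.
Kavya ∩ Rosa ∩ Ulla ∩ Pablo ∩ Erik: 17:15-17:50.
Kavya ∩ Rosa ∩ Ulla ∩ Pablo ∩ Erik ∩ Hana: ∅.
Kavya ∩ Rosa ∩ Ulla ∩ Pablo ∩ Erik ∩ Hana ∩ Mateo: ∅.
There is no time when everyone is free.

none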